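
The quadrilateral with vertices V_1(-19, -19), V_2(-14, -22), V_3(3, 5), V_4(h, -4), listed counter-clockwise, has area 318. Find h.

-24

Write out the shoelace sum; only the two edges meeting at V_4 involve h:
2·Area = [(3·(-4) − h·5) + (h·(-19) − (-19)·(-4))] + 148
       = -24·h + 60 = 636
⇒ h = -24.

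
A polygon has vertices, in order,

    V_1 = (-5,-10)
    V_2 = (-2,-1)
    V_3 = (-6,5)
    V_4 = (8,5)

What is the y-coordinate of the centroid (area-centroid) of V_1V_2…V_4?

9/13

Apply the shoelace formula. First the cross-terms c_i = x_i·y_{i+1} − x_{i+1}·y_i:
  -15, -16, -70, -55  ⇒  2A = -156, A = -78.
Then Σ (y_i + y_{i+1})·c_i = -324, so ȳ = -324 / (6·(-78)) = 9/13.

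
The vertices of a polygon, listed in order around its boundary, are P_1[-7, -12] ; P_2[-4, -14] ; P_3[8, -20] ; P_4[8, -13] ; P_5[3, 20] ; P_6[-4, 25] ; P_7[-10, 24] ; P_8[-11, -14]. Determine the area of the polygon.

622

Cross-terms: 50, 192, 56, 199, 155, 154, 404, 34  ⇒  Σ = 1244
Area = |Σ|/2 = 622.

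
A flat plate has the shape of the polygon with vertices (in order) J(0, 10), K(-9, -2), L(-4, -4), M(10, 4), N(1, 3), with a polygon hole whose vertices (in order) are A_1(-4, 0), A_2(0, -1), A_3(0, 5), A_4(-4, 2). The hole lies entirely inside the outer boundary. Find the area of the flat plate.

73

Outer boundary:
Apply the shoelace formula: 2A = Σ (x_i·y_{i+1} − x_{i+1}·y_i), indices taken mod 5.
Σ = (90) + (28) + (24) + (26) + (10) = 178
Area = |Σ|/2 = 89.
Hole:
Apply the surveyor's formula: 2A = Σ (x_i·y_{i+1} − x_{i+1}·y_i), indices taken mod 4.
A_1→A_2: (-4)(-1) − (0)(0) = 4
A_2→A_3: (0)(5) − (0)(-1) = 0
A_3→A_4: (0)(2) − (-4)(5) = 20
A_4→A_1: (-4)(0) − (-4)(2) = 8
Σ = 32
Area = |Σ|/2 = 16.
Net area = 89 − 16 = 73.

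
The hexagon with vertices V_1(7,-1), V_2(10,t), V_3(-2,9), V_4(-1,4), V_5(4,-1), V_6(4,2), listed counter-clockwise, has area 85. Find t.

The doubled signed area Σ (x_i y_{i+1} − x_{i+1} y_i) is linear in t.
With t=0 it equals 80; the coefficient of t is 9 (from the two edges through V_2).
So 9·t + 80 = 2·85 = 170 ⇒ t = 10.

10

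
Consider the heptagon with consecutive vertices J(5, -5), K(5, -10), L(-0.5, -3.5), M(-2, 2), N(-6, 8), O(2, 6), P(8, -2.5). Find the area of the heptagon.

Apply Gauss's area formula: 2A = Σ (x_i·y_{i+1} − x_{i+1}·y_i), indices taken mod 7.
Σ = (-25) + (-22.5) + (-8) + (-4) + (-52) + (-53) + (-27.5) = -192
Area = |Σ|/2 = 96.

96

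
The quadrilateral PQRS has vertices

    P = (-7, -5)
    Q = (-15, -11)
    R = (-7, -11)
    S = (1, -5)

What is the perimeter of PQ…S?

|PQ| = √((-8)² + (-6)²) = √100 = 10
|QR| = √((8)² + (0)²) = √64 = 8
|RS| = √((8)² + (6)²) = √100 = 10
|SP| = √((-8)² + (0)²) = √64 = 8
Perimeter = 10 + 8 + 10 + 8 = 36.

36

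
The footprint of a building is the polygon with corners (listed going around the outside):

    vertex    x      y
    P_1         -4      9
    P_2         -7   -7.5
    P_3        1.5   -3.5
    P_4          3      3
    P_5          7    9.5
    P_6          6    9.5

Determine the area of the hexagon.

Apply the surveyor's formula: 2A = Σ (x_i·y_{i+1} − x_{i+1}·y_i), indices taken mod 6.
Cross-terms: 93, 35.75, 15, 7.5, 9.5, 92  ⇒  Σ = 252.75
Area = |Σ|/2 = 126.375.

126.375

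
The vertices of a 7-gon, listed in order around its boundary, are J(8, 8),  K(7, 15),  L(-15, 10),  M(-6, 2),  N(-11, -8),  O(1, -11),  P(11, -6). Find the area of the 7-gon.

419.5

J→K: (8)(15) − (7)(8) = 64
K→L: (7)(10) − (-15)(15) = 295
L→M: (-15)(2) − (-6)(10) = 30
M→N: (-6)(-8) − (-11)(2) = 70
N→O: (-11)(-11) − (1)(-8) = 129
O→P: (1)(-6) − (11)(-11) = 115
P→J: (11)(8) − (8)(-6) = 136
Σ = 839
Area = |Σ|/2 = 419.5.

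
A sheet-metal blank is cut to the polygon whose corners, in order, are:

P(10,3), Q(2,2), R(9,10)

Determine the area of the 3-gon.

28.5

Apply Gauss's area formula: 2A = Σ (x_i·y_{i+1} − x_{i+1}·y_i), indices taken mod 3.
Σ = (14) + (2) + (-73) = -57
Area = |Σ|/2 = 28.5.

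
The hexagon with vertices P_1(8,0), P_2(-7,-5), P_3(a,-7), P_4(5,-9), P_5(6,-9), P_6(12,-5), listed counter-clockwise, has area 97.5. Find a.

-6

The doubled signed area Σ (x_i y_{i+1} − x_{i+1} y_i) is linear in a.
With a=0 it equals 171; the coefficient of a is -4 (from the two edges through P_3).
So -4·a + 171 = 2·97.5 = 195 ⇒ a = -6.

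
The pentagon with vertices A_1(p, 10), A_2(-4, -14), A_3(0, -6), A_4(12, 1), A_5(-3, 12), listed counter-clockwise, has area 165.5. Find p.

-3

Write out the shoelace sum; only the two edges meeting at A_1 involve p:
2·Area = [((-3)·10 − p·12) + (p·(-14) − (-4)·10)] + 243
       = -26·p + 253 = 331
⇒ p = -3.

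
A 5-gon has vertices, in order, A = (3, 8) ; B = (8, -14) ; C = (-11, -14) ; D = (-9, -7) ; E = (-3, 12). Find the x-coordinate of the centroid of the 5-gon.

Apply the surveyor's formula. First the cross-terms c_i = x_i·y_{i+1} − x_{i+1}·y_i:
  -106, -266, -49, -129, -60  ⇒  2A = -610, A = -305.
Then Σ (x_i + x_{i+1})·c_i = 2160, so x̄ = 2160 / (6·(-305)) = -72/61.

-72/61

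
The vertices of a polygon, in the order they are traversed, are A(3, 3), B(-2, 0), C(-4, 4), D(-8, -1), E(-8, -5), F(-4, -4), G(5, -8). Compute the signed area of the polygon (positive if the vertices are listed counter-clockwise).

84.5

Apply the shoelace formula: 2A = Σ (x_i·y_{i+1} − x_{i+1}·y_i), indices taken mod 7.
A→B: (3)(0) − (-2)(3) = 6
B→C: (-2)(4) − (-4)(0) = -8
C→D: (-4)(-1) − (-8)(4) = 36
D→E: (-8)(-5) − (-8)(-1) = 32
E→F: (-8)(-4) − (-4)(-5) = 12
F→G: (-4)(-8) − (5)(-4) = 52
G→A: (5)(3) − (3)(-8) = 39
Σ = 169
Signed area = Σ/2 = 84.5 (positive ⇒ counter-clockwise traversal).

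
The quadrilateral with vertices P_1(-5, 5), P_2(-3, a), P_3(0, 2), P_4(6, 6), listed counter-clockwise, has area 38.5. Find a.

-4

Write out the shoelace sum; only the two edges meeting at P_2 involve a:
2·Area = [((-5)·a − (-3)·5) + ((-3)·2 − 0·a)] + 48
       = -5·a + 57 = 77
⇒ a = -4.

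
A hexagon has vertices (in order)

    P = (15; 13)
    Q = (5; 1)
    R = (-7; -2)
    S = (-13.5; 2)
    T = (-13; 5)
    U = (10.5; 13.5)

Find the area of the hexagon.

P→Q: (15)(1) − (5)(13) = -50
Q→R: (5)(-2) − (-7)(1) = -3
R→S: (-7)(2) − (-13.5)(-2) = -41
S→T: (-13.5)(5) − (-13)(2) = -41.5
T→U: (-13)(13.5) − (10.5)(5) = -228
U→P: (10.5)(13) − (15)(13.5) = -66
Σ = -429.5
Area = |Σ|/2 = 214.75.

214.75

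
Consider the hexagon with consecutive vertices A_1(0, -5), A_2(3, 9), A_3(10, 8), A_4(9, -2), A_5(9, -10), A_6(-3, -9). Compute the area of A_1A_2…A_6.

A_1→A_2: (0)(9) − (3)(-5) = 15
A_2→A_3: (3)(8) − (10)(9) = -66
A_3→A_4: (10)(-2) − (9)(8) = -92
A_4→A_5: (9)(-10) − (9)(-2) = -72
A_5→A_6: (9)(-9) − (-3)(-10) = -111
A_6→A_1: (-3)(-5) − (0)(-9) = 15
Σ = -311
Area = |Σ|/2 = 155.5.

155.5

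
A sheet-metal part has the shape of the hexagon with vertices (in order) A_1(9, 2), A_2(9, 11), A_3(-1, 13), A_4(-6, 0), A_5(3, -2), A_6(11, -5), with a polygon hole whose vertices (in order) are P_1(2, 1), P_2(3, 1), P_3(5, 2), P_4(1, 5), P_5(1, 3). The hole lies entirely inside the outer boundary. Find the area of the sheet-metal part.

Outer boundary:
Apply Gauss's area formula: 2A = Σ (x_i·y_{i+1} − x_{i+1}·y_i), indices taken mod 6.
Σ = (81) + (128) + (78) + (12) + (7) + (67) = 373
Area = |Σ|/2 = 186.5.
Hole:
Σ = (-1) + (1) + (23) + (-2) + (-5) = 16
Area = |Σ|/2 = 8.
Net area = 186.5 − 8 = 178.5.

178.5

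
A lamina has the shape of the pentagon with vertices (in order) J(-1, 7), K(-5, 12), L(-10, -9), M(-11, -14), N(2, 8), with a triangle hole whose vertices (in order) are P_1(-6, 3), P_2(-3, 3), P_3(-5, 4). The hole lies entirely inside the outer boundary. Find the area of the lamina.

94

Outer boundary:
Apply the surveyor's formula: 2A = Σ (x_i·y_{i+1} − x_{i+1}·y_i), indices taken mod 5.
Σ = (23) + (165) + (41) + (-60) + (22) = 191
Area = |Σ|/2 = 95.5.
Hole:
Apply the shoelace formula: 2A = Σ (x_i·y_{i+1} − x_{i+1}·y_i), indices taken mod 3.
Σ = (-9) + (3) + (9) = 3
Area = |Σ|/2 = 1.5.
Net area = 95.5 − 1.5 = 94.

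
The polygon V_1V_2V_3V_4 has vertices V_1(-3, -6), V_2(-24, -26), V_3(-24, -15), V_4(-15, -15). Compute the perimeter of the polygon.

|V_1V_2| = √((-21)² + (-20)²) = √841 = 29
|V_2V_3| = √((0)² + (11)²) = √121 = 11
|V_3V_4| = √((9)² + (0)²) = √81 = 9
|V_4V_1| = √((12)² + (9)²) = √225 = 15
Perimeter = 29 + 11 + 9 + 15 = 64.

64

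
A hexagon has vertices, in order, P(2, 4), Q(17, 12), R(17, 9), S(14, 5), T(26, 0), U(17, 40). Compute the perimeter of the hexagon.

|PQ| = √((15)² + (8)²) = √289 = 17
|QR| = √((0)² + (-3)²) = √9 = 3
|RS| = √((-3)² + (-4)²) = √25 = 5
|ST| = √((12)² + (-5)²) = √169 = 13
|TU| = √((-9)² + (40)²) = √1681 = 41
|UP| = √((-15)² + (-36)²) = √1521 = 39
Perimeter = 17 + 3 + 5 + 13 + 41 + 39 = 118.

118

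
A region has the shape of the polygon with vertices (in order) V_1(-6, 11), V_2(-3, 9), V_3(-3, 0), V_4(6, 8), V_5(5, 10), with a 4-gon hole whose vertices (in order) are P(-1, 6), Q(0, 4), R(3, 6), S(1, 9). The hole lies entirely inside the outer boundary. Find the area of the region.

Outer boundary:
Σ = (-21) + (27) + (-24) + (20) + (115) = 117
Area = |Σ|/2 = 58.5.
Hole:
Apply the shoelace formula: 2A = Σ (x_i·y_{i+1} − x_{i+1}·y_i), indices taken mod 4.
Σ = (-4) + (-12) + (21) + (15) = 20
Area = |Σ|/2 = 10.
Net area = 58.5 − 10 = 48.5.

48.5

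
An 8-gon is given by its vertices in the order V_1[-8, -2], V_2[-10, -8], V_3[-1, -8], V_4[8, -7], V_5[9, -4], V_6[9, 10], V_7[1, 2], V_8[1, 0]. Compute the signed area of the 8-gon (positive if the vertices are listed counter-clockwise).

Apply the shoelace formula: 2A = Σ (x_i·y_{i+1} − x_{i+1}·y_i), indices taken mod 8.
Cross-terms: 44, 72, 71, 31, 126, 8, -2, -2  ⇒  Σ = 348
Signed area = Σ/2 = 174 (positive ⇒ counter-clockwise traversal).

174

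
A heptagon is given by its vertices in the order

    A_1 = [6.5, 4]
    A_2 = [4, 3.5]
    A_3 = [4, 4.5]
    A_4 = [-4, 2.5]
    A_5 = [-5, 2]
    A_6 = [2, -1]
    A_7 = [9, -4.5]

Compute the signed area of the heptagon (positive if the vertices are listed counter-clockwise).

54.75

Apply the surveyor's formula: 2A = Σ (x_i·y_{i+1} − x_{i+1}·y_i), indices taken mod 7.
Cross-terms: 6.75, 4, 28, 4.5, 1, 0, 65.25  ⇒  Σ = 109.5
Signed area = Σ/2 = 54.75 (positive ⇒ counter-clockwise traversal).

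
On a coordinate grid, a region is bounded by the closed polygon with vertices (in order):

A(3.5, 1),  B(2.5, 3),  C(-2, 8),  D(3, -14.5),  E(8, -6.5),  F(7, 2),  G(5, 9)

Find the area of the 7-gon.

111.75

Apply the surveyor's formula: 2A = Σ (x_i·y_{i+1} − x_{i+1}·y_i), indices taken mod 7.
Σ = (8) + (26) + (5) + (96.5) + (61.5) + (53) + (-26.5) = 223.5
Area = |Σ|/2 = 111.75.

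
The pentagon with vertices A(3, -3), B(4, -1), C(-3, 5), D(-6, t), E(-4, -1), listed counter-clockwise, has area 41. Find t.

5

The doubled signed area Σ (x_i y_{i+1} − x_{i+1} y_i) is linear in t.
With t=0 it equals 77; the coefficient of t is 1 (from the two edges through D).
So 1·t + 77 = 2·41 = 82 ⇒ t = 5.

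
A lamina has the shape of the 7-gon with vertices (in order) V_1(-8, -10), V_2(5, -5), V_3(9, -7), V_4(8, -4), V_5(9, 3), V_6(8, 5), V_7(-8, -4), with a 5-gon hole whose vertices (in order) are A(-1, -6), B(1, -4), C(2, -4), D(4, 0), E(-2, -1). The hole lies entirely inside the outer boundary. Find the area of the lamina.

Outer boundary:
Cross-terms: 90, 10, 20, 60, 21, 8, 48  ⇒  Σ = 257
Area = |Σ|/2 = 128.5.
Hole:
Σ = (10) + (4) + (16) + (-4) + (11) = 37
Area = |Σ|/2 = 18.5.
Net area = 128.5 − 18.5 = 110.

110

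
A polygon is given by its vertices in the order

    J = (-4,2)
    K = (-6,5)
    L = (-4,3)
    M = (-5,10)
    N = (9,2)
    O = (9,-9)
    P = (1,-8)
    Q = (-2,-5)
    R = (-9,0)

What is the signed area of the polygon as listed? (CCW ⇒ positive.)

-188.5

Σ = (-8) + (2) + (-25) + (-100) + (-99) + (-63) + (-21) + (-45) + (-18) = -377
Signed area = Σ/2 = -188.5 (negative ⇒ clockwise traversal).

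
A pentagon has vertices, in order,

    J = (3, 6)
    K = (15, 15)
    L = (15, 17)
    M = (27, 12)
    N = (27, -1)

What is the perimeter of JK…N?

|JK| = √((12)² + (9)²) = √225 = 15
|KL| = √((0)² + (2)²) = √4 = 2
|LM| = √((12)² + (-5)²) = √169 = 13
|MN| = √((0)² + (-13)²) = √169 = 13
|NJ| = √((-24)² + (7)²) = √625 = 25
Perimeter = 15 + 2 + 13 + 13 + 25 = 68.

68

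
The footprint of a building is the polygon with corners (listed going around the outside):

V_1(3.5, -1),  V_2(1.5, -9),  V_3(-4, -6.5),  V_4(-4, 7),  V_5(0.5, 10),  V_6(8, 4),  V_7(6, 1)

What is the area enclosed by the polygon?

Apply the shoelace formula: 2A = Σ (x_i·y_{i+1} − x_{i+1}·y_i), indices taken mod 7.
V_1→V_2: (3.5)(-9) − (1.5)(-1) = -30
V_2→V_3: (1.5)(-6.5) − (-4)(-9) = -45.75
V_3→V_4: (-4)(7) − (-4)(-6.5) = -54
V_4→V_5: (-4)(10) − (0.5)(7) = -43.5
V_5→V_6: (0.5)(4) − (8)(10) = -78
V_6→V_7: (8)(1) − (6)(4) = -16
V_7→V_1: (6)(-1) − (3.5)(1) = -9.5
Σ = -276.75
Area = |Σ|/2 = 138.375.

138.375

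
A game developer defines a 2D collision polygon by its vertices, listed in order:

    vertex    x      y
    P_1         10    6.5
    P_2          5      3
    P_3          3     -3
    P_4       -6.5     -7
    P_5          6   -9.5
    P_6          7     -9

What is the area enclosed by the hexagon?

Cross-terms: -2.5, -24, -40.5, 103.75, 12.5, 135.5  ⇒  Σ = 184.75
Area = |Σ|/2 = 92.375.

92.375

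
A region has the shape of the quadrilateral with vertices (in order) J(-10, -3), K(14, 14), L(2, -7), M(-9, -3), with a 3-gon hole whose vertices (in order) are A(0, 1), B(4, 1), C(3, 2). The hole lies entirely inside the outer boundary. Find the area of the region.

Outer boundary:
Apply the shoelace formula: 2A = Σ (x_i·y_{i+1} − x_{i+1}·y_i), indices taken mod 4.
Cross-terms: -98, -126, -69, -3  ⇒  Σ = -296
Area = |Σ|/2 = 148.
Hole:
Apply the shoelace (surveyor's) formula: 2A = Σ (x_i·y_{i+1} − x_{i+1}·y_i), indices taken mod 3.
Cross-terms: -4, 5, 3  ⇒  Σ = 4
Area = |Σ|/2 = 2.
Net area = 148 − 2 = 146.

146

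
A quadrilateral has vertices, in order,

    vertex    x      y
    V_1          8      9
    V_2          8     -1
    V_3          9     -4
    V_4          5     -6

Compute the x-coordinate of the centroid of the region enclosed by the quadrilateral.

469/66

Apply the shoelace formula. First the cross-terms c_i = x_i·y_{i+1} − x_{i+1}·y_i:
  -80, -23, -34, 93  ⇒  2A = -44, A = -22.
Then Σ (x_i + x_{i+1})·c_i = -938, so x̄ = -938 / (6·(-22)) = 469/66.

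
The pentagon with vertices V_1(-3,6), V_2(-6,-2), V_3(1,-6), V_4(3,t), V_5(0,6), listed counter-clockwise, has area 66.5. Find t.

Write out the shoelace sum; only the two edges meeting at V_4 involve t:
2·Area = [(1·t − 3·(-6)) + (3·6 − 0·t)] + 98
       = 1·t + 134 = 133
⇒ t = -1.

-1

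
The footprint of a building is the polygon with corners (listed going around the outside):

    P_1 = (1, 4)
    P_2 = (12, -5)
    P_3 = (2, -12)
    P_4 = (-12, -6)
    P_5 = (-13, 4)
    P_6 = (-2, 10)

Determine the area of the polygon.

304.5

Apply the surveyor's formula: 2A = Σ (x_i·y_{i+1} − x_{i+1}·y_i), indices taken mod 6.
Σ = (-53) + (-134) + (-156) + (-126) + (-122) + (-18) = -609
Area = |Σ|/2 = 304.5.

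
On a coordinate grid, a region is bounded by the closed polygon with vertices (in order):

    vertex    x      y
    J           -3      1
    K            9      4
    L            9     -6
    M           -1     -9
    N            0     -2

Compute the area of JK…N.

Apply the shoelace (surveyor's) formula: 2A = Σ (x_i·y_{i+1} − x_{i+1}·y_i), indices taken mod 5.
Σ = (-21) + (-90) + (-87) + (2) + (-6) = -202
Area = |Σ|/2 = 101.

101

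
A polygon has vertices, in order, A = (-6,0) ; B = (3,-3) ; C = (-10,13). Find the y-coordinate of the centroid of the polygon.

Apply the shoelace formula. First the cross-terms c_i = x_i·y_{i+1} − x_{i+1}·y_i:
  18, 9, 78  ⇒  2A = 105, A = 52.5.
Then Σ (y_i + y_{i+1})·c_i = 1050, so ȳ = 1050 / (6·52.5) = 10/3.

10/3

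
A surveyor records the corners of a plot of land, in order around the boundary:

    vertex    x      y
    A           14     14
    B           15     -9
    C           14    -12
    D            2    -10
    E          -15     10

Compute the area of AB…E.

493

A→B: (14)(-9) − (15)(14) = -336
B→C: (15)(-12) − (14)(-9) = -54
C→D: (14)(-10) − (2)(-12) = -116
D→E: (2)(10) − (-15)(-10) = -130
E→A: (-15)(14) − (14)(10) = -350
Σ = -986
Area = |Σ|/2 = 493.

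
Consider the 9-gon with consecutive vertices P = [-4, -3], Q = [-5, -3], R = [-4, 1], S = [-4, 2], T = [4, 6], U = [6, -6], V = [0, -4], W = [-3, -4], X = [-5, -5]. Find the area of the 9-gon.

Σ = (-3) + (-17) + (-4) + (-32) + (-60) + (-24) + (-12) + (-5) + (-5) = -162
Area = |Σ|/2 = 81.

81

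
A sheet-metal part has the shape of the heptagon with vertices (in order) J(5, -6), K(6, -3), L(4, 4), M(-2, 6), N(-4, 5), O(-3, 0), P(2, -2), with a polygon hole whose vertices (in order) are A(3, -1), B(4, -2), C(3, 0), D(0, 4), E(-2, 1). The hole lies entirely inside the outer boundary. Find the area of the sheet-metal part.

49.5

Outer boundary:
Apply the surveyor's formula: 2A = Σ (x_i·y_{i+1} − x_{i+1}·y_i), indices taken mod 7.
Cross-terms: 21, 36, 32, 14, 15, 6, -2  ⇒  Σ = 122
Area = |Σ|/2 = 61.
Hole:
Apply Gauss's area formula: 2A = Σ (x_i·y_{i+1} − x_{i+1}·y_i), indices taken mod 5.
A→B: (3)(-2) − (4)(-1) = -2
B→C: (4)(0) − (3)(-2) = 6
C→D: (3)(4) − (0)(0) = 12
D→E: (0)(1) − (-2)(4) = 8
E→A: (-2)(-1) − (3)(1) = -1
Σ = 23
Area = |Σ|/2 = 11.5.
Net area = 61 − 11.5 = 49.5.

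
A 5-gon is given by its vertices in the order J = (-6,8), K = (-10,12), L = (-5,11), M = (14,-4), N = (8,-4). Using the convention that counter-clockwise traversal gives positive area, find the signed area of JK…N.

-80

Apply the shoelace formula: 2A = Σ (x_i·y_{i+1} − x_{i+1}·y_i), indices taken mod 5.
J→K: (-6)(12) − (-10)(8) = 8
K→L: (-10)(11) − (-5)(12) = -50
L→M: (-5)(-4) − (14)(11) = -134
M→N: (14)(-4) − (8)(-4) = -24
N→J: (8)(8) − (-6)(-4) = 40
Σ = -160
Signed area = Σ/2 = -80 (negative ⇒ clockwise traversal).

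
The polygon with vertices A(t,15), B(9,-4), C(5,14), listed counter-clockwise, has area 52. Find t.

The doubled signed area Σ (x_i y_{i+1} − x_{i+1} y_i) is linear in t.
With t=0 it equals 86; the coefficient of t is -18 (from the two edges through A).
So -18·t + 86 = 2·52 = 104 ⇒ t = -1.

-1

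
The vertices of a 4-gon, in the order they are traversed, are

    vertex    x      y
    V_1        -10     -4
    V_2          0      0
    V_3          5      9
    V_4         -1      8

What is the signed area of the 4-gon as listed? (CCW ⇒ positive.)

V_1→V_2: (-10)(0) − (0)(-4) = 0
V_2→V_3: (0)(9) − (5)(0) = 0
V_3→V_4: (5)(8) − (-1)(9) = 49
V_4→V_1: (-1)(-4) − (-10)(8) = 84
Σ = 133
Signed area = Σ/2 = 66.5 (positive ⇒ counter-clockwise traversal).

66.5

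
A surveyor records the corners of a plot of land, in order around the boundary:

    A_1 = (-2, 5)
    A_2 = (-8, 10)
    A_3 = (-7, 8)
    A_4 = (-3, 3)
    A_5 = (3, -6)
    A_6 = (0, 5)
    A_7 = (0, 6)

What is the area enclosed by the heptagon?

32.5

Apply the shoelace (surveyor's) formula: 2A = Σ (x_i·y_{i+1} − x_{i+1}·y_i), indices taken mod 7.
Σ = (20) + (6) + (3) + (9) + (15) + (0) + (12) = 65
Area = |Σ|/2 = 32.5.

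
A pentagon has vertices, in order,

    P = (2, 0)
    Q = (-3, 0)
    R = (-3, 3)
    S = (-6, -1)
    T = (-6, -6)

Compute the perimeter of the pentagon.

|PQ| = √((-5)² + (0)²) = √25 = 5
|QR| = √((0)² + (3)²) = √9 = 3
|RS| = √((-3)² + (-4)²) = √25 = 5
|ST| = √((0)² + (-5)²) = √25 = 5
|TP| = √((8)² + (6)²) = √100 = 10
Perimeter = 5 + 3 + 5 + 5 + 10 = 28.

28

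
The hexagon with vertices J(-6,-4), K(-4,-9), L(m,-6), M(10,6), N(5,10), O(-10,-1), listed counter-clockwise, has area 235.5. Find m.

10

The doubled signed area Σ (x_i y_{i+1} − x_{i+1} y_i) is linear in m.
With m=0 it equals 321; the coefficient of m is 15 (from the two edges through L).
So 15·m + 321 = 2·235.5 = 471 ⇒ m = 10.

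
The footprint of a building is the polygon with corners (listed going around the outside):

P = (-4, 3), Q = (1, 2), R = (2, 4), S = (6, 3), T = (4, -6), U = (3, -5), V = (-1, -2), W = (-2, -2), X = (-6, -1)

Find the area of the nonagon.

Σ = (-11) + (0) + (-18) + (-48) + (-2) + (-11) + (-2) + (-10) + (-22) = -124
Area = |Σ|/2 = 62.

62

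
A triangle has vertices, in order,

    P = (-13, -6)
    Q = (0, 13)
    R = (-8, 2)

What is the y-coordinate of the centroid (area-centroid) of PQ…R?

Apply Gauss's area formula. First the cross-terms c_i = x_i·y_{i+1} − x_{i+1}·y_i:
  -169, 104, 74  ⇒  2A = 9, A = 4.5.
Then Σ (y_i + y_{i+1})·c_i = 81, so ȳ = 81 / (6·4.5) = 3.

3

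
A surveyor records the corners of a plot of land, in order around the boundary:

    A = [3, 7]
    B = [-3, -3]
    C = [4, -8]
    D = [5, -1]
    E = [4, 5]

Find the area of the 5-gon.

63

Σ = (12) + (36) + (36) + (29) + (13) = 126
Area = |Σ|/2 = 63.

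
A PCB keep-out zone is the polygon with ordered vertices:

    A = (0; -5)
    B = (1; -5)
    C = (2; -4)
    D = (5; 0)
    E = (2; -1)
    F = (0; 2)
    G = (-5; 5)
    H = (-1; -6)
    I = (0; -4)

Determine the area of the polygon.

Apply the surveyor's formula: 2A = Σ (x_i·y_{i+1} − x_{i+1}·y_i), indices taken mod 9.
A→B: (0)(-5) − (1)(-5) = 5
B→C: (1)(-4) − (2)(-5) = 6
C→D: (2)(0) − (5)(-4) = 20
D→E: (5)(-1) − (2)(0) = -5
E→F: (2)(2) − (0)(-1) = 4
F→G: (0)(5) − (-5)(2) = 10
G→H: (-5)(-6) − (-1)(5) = 35
H→I: (-1)(-4) − (0)(-6) = 4
I→A: (0)(-5) − (0)(-4) = 0
Σ = 79
Area = |Σ|/2 = 39.5.

39.5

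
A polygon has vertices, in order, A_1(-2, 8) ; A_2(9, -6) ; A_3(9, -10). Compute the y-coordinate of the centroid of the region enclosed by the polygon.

-8/3

Apply Gauss's area formula. First the cross-terms c_i = x_i·y_{i+1} − x_{i+1}·y_i:
  -60, -36, 52  ⇒  2A = -44, A = -22.
Then Σ (y_i + y_{i+1})·c_i = 352, so ȳ = 352 / (6·(-22)) = -8/3.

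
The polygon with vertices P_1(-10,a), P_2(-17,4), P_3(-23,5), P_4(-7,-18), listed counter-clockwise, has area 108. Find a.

The doubled signed area Σ (x_i y_{i+1} − x_{i+1} y_i) is linear in a.
With a=0 it equals 236; the coefficient of a is 10 (from the two edges through P_1).
So 10·a + 236 = 2·108 = 216 ⇒ a = -2.

-2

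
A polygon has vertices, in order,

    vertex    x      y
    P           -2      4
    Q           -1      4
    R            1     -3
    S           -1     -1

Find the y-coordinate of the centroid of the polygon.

7/9

Apply the shoelace formula. First the cross-terms c_i = x_i·y_{i+1} − x_{i+1}·y_i:
  -4, -1, -4, -6  ⇒  2A = -15, A = -7.5.
Then Σ (y_i + y_{i+1})·c_i = -35, so ȳ = -35 / (6·(-7.5)) = 7/9.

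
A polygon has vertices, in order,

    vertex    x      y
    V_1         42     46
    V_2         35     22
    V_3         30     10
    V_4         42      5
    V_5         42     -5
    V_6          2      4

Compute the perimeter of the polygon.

|V_1V_2| = √((-7)² + (-24)²) = √625 = 25
|V_2V_3| = √((-5)² + (-12)²) = √169 = 13
|V_3V_4| = √((12)² + (-5)²) = √169 = 13
|V_4V_5| = √((0)² + (-10)²) = √100 = 10
|V_5V_6| = √((-40)² + (9)²) = √1681 = 41
|V_6V_1| = √((40)² + (42)²) = √3364 = 58
Perimeter = 25 + 13 + 13 + 10 + 41 + 58 = 160.

160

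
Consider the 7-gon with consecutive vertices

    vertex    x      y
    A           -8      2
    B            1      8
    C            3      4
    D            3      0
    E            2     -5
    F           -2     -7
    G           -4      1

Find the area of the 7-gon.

83.5

Apply the surveyor's formula: 2A = Σ (x_i·y_{i+1} − x_{i+1}·y_i), indices taken mod 7.
A→B: (-8)(8) − (1)(2) = -66
B→C: (1)(4) − (3)(8) = -20
C→D: (3)(0) − (3)(4) = -12
D→E: (3)(-5) − (2)(0) = -15
E→F: (2)(-7) − (-2)(-5) = -24
F→G: (-2)(1) − (-4)(-7) = -30
G→A: (-4)(2) − (-8)(1) = 0
Σ = -167
Area = |Σ|/2 = 83.5.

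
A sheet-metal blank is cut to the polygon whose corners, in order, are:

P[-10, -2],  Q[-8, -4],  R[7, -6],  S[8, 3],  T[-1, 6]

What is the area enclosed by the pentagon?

Σ = (24) + (76) + (69) + (51) + (62) = 282
Area = |Σ|/2 = 141.

141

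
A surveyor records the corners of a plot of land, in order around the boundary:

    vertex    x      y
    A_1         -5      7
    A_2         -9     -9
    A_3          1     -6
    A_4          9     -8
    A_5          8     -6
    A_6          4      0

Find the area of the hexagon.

Apply the shoelace formula: 2A = Σ (x_i·y_{i+1} − x_{i+1}·y_i), indices taken mod 6.
Σ = (108) + (63) + (46) + (10) + (24) + (28) = 279
Area = |Σ|/2 = 139.5.

139.5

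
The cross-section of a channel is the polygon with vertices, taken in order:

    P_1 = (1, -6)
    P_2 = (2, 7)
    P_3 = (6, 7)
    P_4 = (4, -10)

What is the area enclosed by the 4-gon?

Apply the surveyor's formula: 2A = Σ (x_i·y_{i+1} − x_{i+1}·y_i), indices taken mod 4.
Σ = (19) + (-28) + (-88) + (-14) = -111
Area = |Σ|/2 = 55.5.

55.5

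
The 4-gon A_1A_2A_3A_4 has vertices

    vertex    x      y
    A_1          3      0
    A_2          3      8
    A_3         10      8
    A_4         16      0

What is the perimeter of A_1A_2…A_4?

38

|A_1A_2| = √((0)² + (8)²) = √64 = 8
|A_2A_3| = √((7)² + (0)²) = √49 = 7
|A_3A_4| = √((6)² + (-8)²) = √100 = 10
|A_4A_1| = √((-13)² + (0)²) = √169 = 13
Perimeter = 8 + 7 + 10 + 13 = 38.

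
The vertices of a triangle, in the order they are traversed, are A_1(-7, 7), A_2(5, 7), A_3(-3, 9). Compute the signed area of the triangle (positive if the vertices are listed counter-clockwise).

Apply the shoelace formula: 2A = Σ (x_i·y_{i+1} − x_{i+1}·y_i), indices taken mod 3.
Σ = (-84) + (66) + (42) = 24
Signed area = Σ/2 = 12 (positive ⇒ counter-clockwise traversal).

12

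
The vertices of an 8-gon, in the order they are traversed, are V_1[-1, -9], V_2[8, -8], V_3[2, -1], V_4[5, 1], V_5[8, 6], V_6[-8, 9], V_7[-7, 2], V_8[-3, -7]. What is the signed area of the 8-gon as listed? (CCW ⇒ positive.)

179.5

Cross-terms: 80, 8, 7, 22, 120, 47, 55, 20  ⇒  Σ = 359
Signed area = Σ/2 = 179.5 (positive ⇒ counter-clockwise traversal).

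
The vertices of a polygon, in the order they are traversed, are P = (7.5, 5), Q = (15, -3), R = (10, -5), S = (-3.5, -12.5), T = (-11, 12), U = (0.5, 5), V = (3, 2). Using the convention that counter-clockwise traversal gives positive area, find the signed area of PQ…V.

-269.75

Apply the shoelace formula: 2A = Σ (x_i·y_{i+1} − x_{i+1}·y_i), indices taken mod 7.
P→Q: (7.5)(-3) − (15)(5) = -97.5
Q→R: (15)(-5) − (10)(-3) = -45
R→S: (10)(-12.5) − (-3.5)(-5) = -142.5
S→T: (-3.5)(12) − (-11)(-12.5) = -179.5
T→U: (-11)(5) − (0.5)(12) = -61
U→V: (0.5)(2) − (3)(5) = -14
V→P: (3)(5) − (7.5)(2) = 0
Σ = -539.5
Signed area = Σ/2 = -269.75 (negative ⇒ clockwise traversal).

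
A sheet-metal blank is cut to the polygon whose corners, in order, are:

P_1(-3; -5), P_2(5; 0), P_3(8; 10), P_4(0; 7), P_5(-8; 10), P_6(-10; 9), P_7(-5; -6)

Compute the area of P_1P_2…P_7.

Apply the surveyor's formula: 2A = Σ (x_i·y_{i+1} − x_{i+1}·y_i), indices taken mod 7.
Cross-terms: 25, 50, 56, 56, 28, 105, 7  ⇒  Σ = 327
Area = |Σ|/2 = 163.5.

163.5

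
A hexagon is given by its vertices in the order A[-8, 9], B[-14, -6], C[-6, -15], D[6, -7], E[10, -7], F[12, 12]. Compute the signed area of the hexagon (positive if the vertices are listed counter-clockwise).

458

Apply the surveyor's formula: 2A = Σ (x_i·y_{i+1} − x_{i+1}·y_i), indices taken mod 6.
Σ = (174) + (174) + (132) + (28) + (204) + (204) = 916
Signed area = Σ/2 = 458 (positive ⇒ counter-clockwise traversal).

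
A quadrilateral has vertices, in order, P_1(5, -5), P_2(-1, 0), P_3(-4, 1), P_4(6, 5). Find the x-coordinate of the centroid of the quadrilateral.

224/87

Apply the shoelace formula. First the cross-terms c_i = x_i·y_{i+1} − x_{i+1}·y_i:
  -5, -1, -26, -55  ⇒  2A = -87, A = -43.5.
Then Σ (x_i + x_{i+1})·c_i = -672, so x̄ = -672 / (6·(-43.5)) = 224/87.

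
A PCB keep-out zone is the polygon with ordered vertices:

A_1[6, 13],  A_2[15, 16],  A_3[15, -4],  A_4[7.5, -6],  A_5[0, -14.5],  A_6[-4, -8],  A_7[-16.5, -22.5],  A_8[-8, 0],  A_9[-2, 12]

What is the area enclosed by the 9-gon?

Apply the shoelace (surveyor's) formula: 2A = Σ (x_i·y_{i+1} − x_{i+1}·y_i), indices taken mod 9.
Σ = (-99) + (-300) + (-60) + (-108.75) + (-58) + (-42) + (-180) + (-96) + (-98) = -1041.75
Area = |Σ|/2 = 520.875.

520.875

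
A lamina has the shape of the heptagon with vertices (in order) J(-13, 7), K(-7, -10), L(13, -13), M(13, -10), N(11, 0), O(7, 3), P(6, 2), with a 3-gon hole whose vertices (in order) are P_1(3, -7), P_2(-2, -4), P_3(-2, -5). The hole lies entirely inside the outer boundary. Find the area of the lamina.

320.5

Outer boundary:
Apply the shoelace formula: 2A = Σ (x_i·y_{i+1} − x_{i+1}·y_i), indices taken mod 7.
Σ = (179) + (221) + (39) + (110) + (33) + (-4) + (68) = 646
Area = |Σ|/2 = 323.
Hole:
Apply the shoelace formula: 2A = Σ (x_i·y_{i+1} − x_{i+1}·y_i), indices taken mod 3.
Cross-terms: -26, 2, 29  ⇒  Σ = 5
Area = |Σ|/2 = 2.5.
Net area = 323 − 2.5 = 320.5.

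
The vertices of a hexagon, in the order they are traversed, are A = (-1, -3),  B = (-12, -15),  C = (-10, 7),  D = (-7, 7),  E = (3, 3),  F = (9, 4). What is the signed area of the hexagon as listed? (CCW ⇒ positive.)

Cross-terms: -21, -234, -21, -42, -15, -23  ⇒  Σ = -356
Signed area = Σ/2 = -178 (negative ⇒ clockwise traversal).

-178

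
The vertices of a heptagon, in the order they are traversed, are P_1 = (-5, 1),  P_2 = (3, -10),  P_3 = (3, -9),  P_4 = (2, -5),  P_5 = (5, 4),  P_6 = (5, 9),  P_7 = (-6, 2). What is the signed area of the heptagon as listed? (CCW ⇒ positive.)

89.5

Apply the shoelace formula: 2A = Σ (x_i·y_{i+1} − x_{i+1}·y_i), indices taken mod 7.
Σ = (47) + (3) + (3) + (33) + (25) + (64) + (4) = 179
Signed area = Σ/2 = 89.5 (positive ⇒ counter-clockwise traversal).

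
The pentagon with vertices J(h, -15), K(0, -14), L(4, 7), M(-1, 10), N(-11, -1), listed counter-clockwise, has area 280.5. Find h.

The doubled signed area Σ (x_i y_{i+1} − x_{i+1} y_i) is linear in h.
With h=0 it equals 379; the coefficient of h is -13 (from the two edges through J).
So -13·h + 379 = 2·280.5 = 561 ⇒ h = -14.

-14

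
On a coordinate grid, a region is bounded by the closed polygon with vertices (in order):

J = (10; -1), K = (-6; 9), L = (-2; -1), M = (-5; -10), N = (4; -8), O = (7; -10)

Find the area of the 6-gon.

Apply the shoelace formula: 2A = Σ (x_i·y_{i+1} − x_{i+1}·y_i), indices taken mod 6.
Σ = (84) + (24) + (15) + (80) + (16) + (93) = 312
Area = |Σ|/2 = 156.

156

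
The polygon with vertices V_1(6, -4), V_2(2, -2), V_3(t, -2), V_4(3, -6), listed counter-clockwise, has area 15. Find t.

-2

The doubled signed area Σ (x_i y_{i+1} − x_{i+1} y_i) is linear in t.
With t=0 it equals 22; the coefficient of t is -4 (from the two edges through V_3).
So -4·t + 22 = 2·15 = 30 ⇒ t = -2.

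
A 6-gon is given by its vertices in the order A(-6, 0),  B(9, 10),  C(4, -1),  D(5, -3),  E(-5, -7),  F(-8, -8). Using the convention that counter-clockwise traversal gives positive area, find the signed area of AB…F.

A→B: (-6)(10) − (9)(0) = -60
B→C: (9)(-1) − (4)(10) = -49
C→D: (4)(-3) − (5)(-1) = -7
D→E: (5)(-7) − (-5)(-3) = -50
E→F: (-5)(-8) − (-8)(-7) = -16
F→A: (-8)(0) − (-6)(-8) = -48
Σ = -230
Signed area = Σ/2 = -115 (negative ⇒ clockwise traversal).

-115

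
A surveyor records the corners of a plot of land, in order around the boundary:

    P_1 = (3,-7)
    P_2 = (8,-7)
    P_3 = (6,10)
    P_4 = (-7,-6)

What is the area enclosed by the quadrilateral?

129

Σ = (35) + (122) + (34) + (67) = 258
Area = |Σ|/2 = 129.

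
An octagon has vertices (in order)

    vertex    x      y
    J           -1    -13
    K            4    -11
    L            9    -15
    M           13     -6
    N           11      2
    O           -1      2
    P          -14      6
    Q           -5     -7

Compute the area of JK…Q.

283.5

Σ = (63) + (39) + (141) + (92) + (24) + (22) + (128) + (58) = 567
Area = |Σ|/2 = 283.5.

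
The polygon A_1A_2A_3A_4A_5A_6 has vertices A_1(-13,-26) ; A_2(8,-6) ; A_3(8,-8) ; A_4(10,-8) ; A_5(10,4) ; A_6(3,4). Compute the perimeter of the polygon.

86

|A_1A_2| = √((21)² + (20)²) = √841 = 29
|A_2A_3| = √((0)² + (-2)²) = √4 = 2
|A_3A_4| = √((2)² + (0)²) = √4 = 2
|A_4A_5| = √((0)² + (12)²) = √144 = 12
|A_5A_6| = √((-7)² + (0)²) = √49 = 7
|A_6A_1| = √((-16)² + (-30)²) = √1156 = 34
Perimeter = 29 + 2 + 2 + 12 + 7 + 34 = 86.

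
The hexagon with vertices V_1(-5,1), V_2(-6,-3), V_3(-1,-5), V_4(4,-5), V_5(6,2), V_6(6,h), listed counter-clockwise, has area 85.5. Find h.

6

Write out the shoelace sum; only the two edges meeting at V_6 involve h:
2·Area = [(6·h − 6·2) + (6·1 − (-5)·h)] + 111
       = 11·h + 105 = 171
⇒ h = 6.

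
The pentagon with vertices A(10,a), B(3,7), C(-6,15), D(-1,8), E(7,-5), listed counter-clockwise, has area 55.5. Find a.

-3

The doubled signed area Σ (x_i y_{i+1} − x_{i+1} y_i) is linear in a.
With a=0 it equals 123; the coefficient of a is 4 (from the two edges through A).
So 4·a + 123 = 2·55.5 = 111 ⇒ a = -3.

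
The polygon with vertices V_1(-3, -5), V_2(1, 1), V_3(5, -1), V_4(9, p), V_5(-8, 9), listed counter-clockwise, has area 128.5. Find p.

The doubled signed area Σ (x_i y_{i+1} − x_{i+1} y_i) is linear in p.
With p=0 it equals 153; the coefficient of p is 13 (from the two edges through V_4).
So 13·p + 153 = 2·128.5 = 257 ⇒ p = 8.

8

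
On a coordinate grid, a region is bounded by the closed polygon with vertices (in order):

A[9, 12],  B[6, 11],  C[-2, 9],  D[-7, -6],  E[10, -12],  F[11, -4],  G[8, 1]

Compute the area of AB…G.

Apply the shoelace formula: 2A = Σ (x_i·y_{i+1} − x_{i+1}·y_i), indices taken mod 7.
Σ = (27) + (76) + (75) + (144) + (92) + (43) + (87) = 544
Area = |Σ|/2 = 272.

272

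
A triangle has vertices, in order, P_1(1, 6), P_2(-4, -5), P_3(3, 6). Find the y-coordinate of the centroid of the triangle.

Apply the shoelace (surveyor's) formula. First the cross-terms c_i = x_i·y_{i+1} − x_{i+1}·y_i:
  19, -9, 12  ⇒  2A = 22, A = 11.
Then Σ (y_i + y_{i+1})·c_i = 154, so ȳ = 154 / (6·11) = 7/3.

7/3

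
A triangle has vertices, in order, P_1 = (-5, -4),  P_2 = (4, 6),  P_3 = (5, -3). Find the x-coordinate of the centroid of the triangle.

Apply the surveyor's formula. First the cross-terms c_i = x_i·y_{i+1} − x_{i+1}·y_i:
  -14, -42, -35  ⇒  2A = -91, A = -45.5.
Then Σ (x_i + x_{i+1})·c_i = -364, so x̄ = -364 / (6·(-45.5)) = 4/3.

4/3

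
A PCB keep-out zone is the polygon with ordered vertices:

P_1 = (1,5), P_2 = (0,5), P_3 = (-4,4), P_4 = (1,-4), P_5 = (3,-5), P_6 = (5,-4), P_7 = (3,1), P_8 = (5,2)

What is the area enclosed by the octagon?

Apply Gauss's area formula: 2A = Σ (x_i·y_{i+1} − x_{i+1}·y_i), indices taken mod 8.
Σ = (5) + (20) + (12) + (7) + (13) + (17) + (1) + (23) = 98
Area = |Σ|/2 = 49.

49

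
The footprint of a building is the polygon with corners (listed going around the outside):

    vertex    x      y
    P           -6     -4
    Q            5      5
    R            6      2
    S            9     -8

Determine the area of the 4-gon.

90

Cross-terms: -10, -20, -66, -84  ⇒  Σ = -180
Area = |Σ|/2 = 90.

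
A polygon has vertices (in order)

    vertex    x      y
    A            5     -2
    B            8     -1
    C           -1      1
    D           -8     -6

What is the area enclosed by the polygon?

39

Apply the shoelace (surveyor's) formula: 2A = Σ (x_i·y_{i+1} − x_{i+1}·y_i), indices taken mod 4.
Σ = (11) + (7) + (14) + (46) = 78
Area = |Σ|/2 = 39.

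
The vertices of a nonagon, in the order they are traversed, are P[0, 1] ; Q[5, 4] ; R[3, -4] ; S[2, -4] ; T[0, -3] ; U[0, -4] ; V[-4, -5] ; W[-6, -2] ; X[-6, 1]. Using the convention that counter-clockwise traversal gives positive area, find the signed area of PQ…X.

Apply the surveyor's formula: 2A = Σ (x_i·y_{i+1} − x_{i+1}·y_i), indices taken mod 9.
P→Q: (0)(4) − (5)(1) = -5
Q→R: (5)(-4) − (3)(4) = -32
R→S: (3)(-4) − (2)(-4) = -4
S→T: (2)(-3) − (0)(-4) = -6
T→U: (0)(-4) − (0)(-3) = 0
U→V: (0)(-5) − (-4)(-4) = -16
V→W: (-4)(-2) − (-6)(-5) = -22
W→X: (-6)(1) − (-6)(-2) = -18
X→P: (-6)(1) − (0)(1) = -6
Σ = -109
Signed area = Σ/2 = -54.5 (negative ⇒ clockwise traversal).

-54.5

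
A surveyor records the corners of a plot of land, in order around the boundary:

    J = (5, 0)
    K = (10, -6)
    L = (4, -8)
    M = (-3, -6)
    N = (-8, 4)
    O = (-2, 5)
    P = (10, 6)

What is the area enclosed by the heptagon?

159

Σ = (-30) + (-56) + (-48) + (-60) + (-32) + (-62) + (-30) = -318
Area = |Σ|/2 = 159.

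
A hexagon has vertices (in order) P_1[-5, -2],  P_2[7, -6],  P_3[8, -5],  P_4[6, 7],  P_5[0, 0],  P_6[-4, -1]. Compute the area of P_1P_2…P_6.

Apply Gauss's area formula: 2A = Σ (x_i·y_{i+1} − x_{i+1}·y_i), indices taken mod 6.
Cross-terms: 44, 13, 86, 0, 0, 3  ⇒  Σ = 146
Area = |Σ|/2 = 73.

73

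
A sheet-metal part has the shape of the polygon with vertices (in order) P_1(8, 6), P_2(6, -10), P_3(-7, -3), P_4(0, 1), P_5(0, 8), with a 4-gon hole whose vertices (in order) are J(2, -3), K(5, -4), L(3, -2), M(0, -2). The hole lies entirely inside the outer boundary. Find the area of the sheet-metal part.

Outer boundary:
Σ = (-116) + (-88) + (-7) + (0) + (-64) = -275
Area = |Σ|/2 = 137.5.
Hole:
Apply the surveyor's formula: 2A = Σ (x_i·y_{i+1} − x_{i+1}·y_i), indices taken mod 4.
J→K: (2)(-4) − (5)(-3) = 7
K→L: (5)(-2) − (3)(-4) = 2
L→M: (3)(-2) − (0)(-2) = -6
M→J: (0)(-3) − (2)(-2) = 4
Σ = 7
Area = |Σ|/2 = 3.5.
Net area = 137.5 − 3.5 = 134.

134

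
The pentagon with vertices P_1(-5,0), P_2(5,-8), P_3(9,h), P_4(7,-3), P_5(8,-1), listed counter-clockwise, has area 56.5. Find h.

The doubled signed area Σ (x_i y_{i+1} − x_{i+1} y_i) is linear in h.
With h=0 it equals 97; the coefficient of h is -2 (from the two edges through P_3).
So -2·h + 97 = 2·56.5 = 113 ⇒ h = -8.

-8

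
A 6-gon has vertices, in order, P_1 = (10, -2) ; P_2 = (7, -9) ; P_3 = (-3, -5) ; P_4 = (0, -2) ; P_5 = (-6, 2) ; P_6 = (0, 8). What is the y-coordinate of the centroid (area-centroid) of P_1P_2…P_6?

Apply the shoelace formula. First the cross-terms c_i = x_i·y_{i+1} − x_{i+1}·y_i:
  -76, -62, 6, -12, -48, -80  ⇒  2A = -272, A = -136.
Then Σ (y_i + y_{i+1})·c_i = 702, so ȳ = 702 / (6·(-136)) = -117/136.

-117/136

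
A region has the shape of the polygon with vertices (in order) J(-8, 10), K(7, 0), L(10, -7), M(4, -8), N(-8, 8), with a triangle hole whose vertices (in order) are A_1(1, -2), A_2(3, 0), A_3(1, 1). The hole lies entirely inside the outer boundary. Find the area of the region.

106.5

Outer boundary:
Cross-terms: -70, -49, -52, -32, -16  ⇒  Σ = -219
Area = |Σ|/2 = 109.5.
Hole:
Apply Gauss's area formula: 2A = Σ (x_i·y_{i+1} − x_{i+1}·y_i), indices taken mod 3.
Cross-terms: 6, 3, -3  ⇒  Σ = 6
Area = |Σ|/2 = 3.
Net area = 109.5 − 3 = 106.5.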